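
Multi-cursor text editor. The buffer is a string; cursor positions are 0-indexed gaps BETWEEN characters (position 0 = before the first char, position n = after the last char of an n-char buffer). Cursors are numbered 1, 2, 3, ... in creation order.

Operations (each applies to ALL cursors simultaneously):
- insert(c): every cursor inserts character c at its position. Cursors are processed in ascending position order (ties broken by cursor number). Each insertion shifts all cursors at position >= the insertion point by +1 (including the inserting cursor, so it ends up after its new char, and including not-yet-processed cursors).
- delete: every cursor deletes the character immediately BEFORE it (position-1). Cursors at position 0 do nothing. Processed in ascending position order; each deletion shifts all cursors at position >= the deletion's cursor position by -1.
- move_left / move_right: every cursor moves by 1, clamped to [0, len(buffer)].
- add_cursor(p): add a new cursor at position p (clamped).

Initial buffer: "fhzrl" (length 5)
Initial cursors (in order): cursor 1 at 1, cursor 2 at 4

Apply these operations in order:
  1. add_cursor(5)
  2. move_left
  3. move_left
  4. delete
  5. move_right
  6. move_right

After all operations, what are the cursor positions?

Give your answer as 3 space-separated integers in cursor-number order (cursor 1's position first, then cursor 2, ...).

After op 1 (add_cursor(5)): buffer="fhzrl" (len 5), cursors c1@1 c2@4 c3@5, authorship .....
After op 2 (move_left): buffer="fhzrl" (len 5), cursors c1@0 c2@3 c3@4, authorship .....
After op 3 (move_left): buffer="fhzrl" (len 5), cursors c1@0 c2@2 c3@3, authorship .....
After op 4 (delete): buffer="frl" (len 3), cursors c1@0 c2@1 c3@1, authorship ...
After op 5 (move_right): buffer="frl" (len 3), cursors c1@1 c2@2 c3@2, authorship ...
After op 6 (move_right): buffer="frl" (len 3), cursors c1@2 c2@3 c3@3, authorship ...

Answer: 2 3 3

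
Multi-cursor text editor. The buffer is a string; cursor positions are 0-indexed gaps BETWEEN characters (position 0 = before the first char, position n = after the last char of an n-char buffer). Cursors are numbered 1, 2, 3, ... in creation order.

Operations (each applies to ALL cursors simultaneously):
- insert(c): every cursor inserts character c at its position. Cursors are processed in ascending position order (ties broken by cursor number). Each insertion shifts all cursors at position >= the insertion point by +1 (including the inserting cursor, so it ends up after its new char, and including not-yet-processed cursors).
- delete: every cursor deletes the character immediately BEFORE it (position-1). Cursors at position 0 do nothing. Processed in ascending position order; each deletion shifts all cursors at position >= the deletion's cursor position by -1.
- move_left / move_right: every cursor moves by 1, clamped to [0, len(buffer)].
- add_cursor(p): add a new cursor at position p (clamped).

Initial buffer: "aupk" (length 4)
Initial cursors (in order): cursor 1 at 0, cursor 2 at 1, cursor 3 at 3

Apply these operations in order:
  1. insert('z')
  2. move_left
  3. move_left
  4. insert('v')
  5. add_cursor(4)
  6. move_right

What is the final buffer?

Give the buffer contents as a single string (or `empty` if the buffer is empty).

Answer: vzvazuvpzk

Derivation:
After op 1 (insert('z')): buffer="zazupzk" (len 7), cursors c1@1 c2@3 c3@6, authorship 1.2..3.
After op 2 (move_left): buffer="zazupzk" (len 7), cursors c1@0 c2@2 c3@5, authorship 1.2..3.
After op 3 (move_left): buffer="zazupzk" (len 7), cursors c1@0 c2@1 c3@4, authorship 1.2..3.
After op 4 (insert('v')): buffer="vzvazuvpzk" (len 10), cursors c1@1 c2@3 c3@7, authorship 112.2.3.3.
After op 5 (add_cursor(4)): buffer="vzvazuvpzk" (len 10), cursors c1@1 c2@3 c4@4 c3@7, authorship 112.2.3.3.
After op 6 (move_right): buffer="vzvazuvpzk" (len 10), cursors c1@2 c2@4 c4@5 c3@8, authorship 112.2.3.3.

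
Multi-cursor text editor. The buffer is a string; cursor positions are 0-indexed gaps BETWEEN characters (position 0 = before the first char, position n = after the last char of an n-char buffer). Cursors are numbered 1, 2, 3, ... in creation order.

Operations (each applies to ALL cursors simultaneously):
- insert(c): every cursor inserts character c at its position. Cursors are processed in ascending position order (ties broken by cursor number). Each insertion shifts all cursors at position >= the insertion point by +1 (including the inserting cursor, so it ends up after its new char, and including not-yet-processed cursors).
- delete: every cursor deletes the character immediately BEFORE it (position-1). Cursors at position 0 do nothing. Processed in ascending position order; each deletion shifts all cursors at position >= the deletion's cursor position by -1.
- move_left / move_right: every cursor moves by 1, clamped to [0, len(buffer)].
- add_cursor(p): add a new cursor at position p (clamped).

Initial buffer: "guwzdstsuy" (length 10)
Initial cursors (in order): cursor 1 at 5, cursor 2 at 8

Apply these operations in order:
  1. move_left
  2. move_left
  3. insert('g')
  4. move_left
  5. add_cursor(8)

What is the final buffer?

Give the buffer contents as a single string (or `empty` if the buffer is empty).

After op 1 (move_left): buffer="guwzdstsuy" (len 10), cursors c1@4 c2@7, authorship ..........
After op 2 (move_left): buffer="guwzdstsuy" (len 10), cursors c1@3 c2@6, authorship ..........
After op 3 (insert('g')): buffer="guwgzdsgtsuy" (len 12), cursors c1@4 c2@8, authorship ...1...2....
After op 4 (move_left): buffer="guwgzdsgtsuy" (len 12), cursors c1@3 c2@7, authorship ...1...2....
After op 5 (add_cursor(8)): buffer="guwgzdsgtsuy" (len 12), cursors c1@3 c2@7 c3@8, authorship ...1...2....

Answer: guwgzdsgtsuy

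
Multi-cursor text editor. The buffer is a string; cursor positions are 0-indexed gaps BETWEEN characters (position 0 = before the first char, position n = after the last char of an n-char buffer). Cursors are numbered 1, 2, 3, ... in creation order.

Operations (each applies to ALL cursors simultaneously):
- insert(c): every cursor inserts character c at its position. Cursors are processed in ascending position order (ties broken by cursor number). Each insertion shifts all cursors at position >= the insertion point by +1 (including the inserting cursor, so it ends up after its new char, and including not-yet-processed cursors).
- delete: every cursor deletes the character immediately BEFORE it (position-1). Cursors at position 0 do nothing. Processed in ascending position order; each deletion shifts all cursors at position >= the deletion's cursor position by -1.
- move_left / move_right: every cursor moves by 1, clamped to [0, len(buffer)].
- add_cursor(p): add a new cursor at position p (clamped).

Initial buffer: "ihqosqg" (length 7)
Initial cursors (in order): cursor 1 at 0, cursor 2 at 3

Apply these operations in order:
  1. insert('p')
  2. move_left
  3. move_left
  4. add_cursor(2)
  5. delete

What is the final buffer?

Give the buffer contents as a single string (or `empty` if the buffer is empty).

Answer: pqposqg

Derivation:
After op 1 (insert('p')): buffer="pihqposqg" (len 9), cursors c1@1 c2@5, authorship 1...2....
After op 2 (move_left): buffer="pihqposqg" (len 9), cursors c1@0 c2@4, authorship 1...2....
After op 3 (move_left): buffer="pihqposqg" (len 9), cursors c1@0 c2@3, authorship 1...2....
After op 4 (add_cursor(2)): buffer="pihqposqg" (len 9), cursors c1@0 c3@2 c2@3, authorship 1...2....
After op 5 (delete): buffer="pqposqg" (len 7), cursors c1@0 c2@1 c3@1, authorship 1.2....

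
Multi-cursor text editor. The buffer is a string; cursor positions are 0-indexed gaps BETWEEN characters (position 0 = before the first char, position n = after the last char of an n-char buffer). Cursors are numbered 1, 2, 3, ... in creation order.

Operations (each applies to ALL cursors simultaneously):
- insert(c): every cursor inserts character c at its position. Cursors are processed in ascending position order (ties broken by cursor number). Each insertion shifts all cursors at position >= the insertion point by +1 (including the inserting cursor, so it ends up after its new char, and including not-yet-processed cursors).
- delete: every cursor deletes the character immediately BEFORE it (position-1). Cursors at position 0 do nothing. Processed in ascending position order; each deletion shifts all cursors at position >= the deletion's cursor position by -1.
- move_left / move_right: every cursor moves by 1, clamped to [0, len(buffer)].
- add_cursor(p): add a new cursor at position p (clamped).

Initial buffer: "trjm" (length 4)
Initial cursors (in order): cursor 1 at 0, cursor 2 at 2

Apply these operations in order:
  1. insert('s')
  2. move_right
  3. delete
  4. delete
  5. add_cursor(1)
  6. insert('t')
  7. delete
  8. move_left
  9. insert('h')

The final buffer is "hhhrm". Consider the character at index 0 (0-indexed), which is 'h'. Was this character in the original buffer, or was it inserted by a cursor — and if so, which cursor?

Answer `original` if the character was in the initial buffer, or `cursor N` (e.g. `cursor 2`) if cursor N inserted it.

After op 1 (insert('s')): buffer="strsjm" (len 6), cursors c1@1 c2@4, authorship 1..2..
After op 2 (move_right): buffer="strsjm" (len 6), cursors c1@2 c2@5, authorship 1..2..
After op 3 (delete): buffer="srsm" (len 4), cursors c1@1 c2@3, authorship 1.2.
After op 4 (delete): buffer="rm" (len 2), cursors c1@0 c2@1, authorship ..
After op 5 (add_cursor(1)): buffer="rm" (len 2), cursors c1@0 c2@1 c3@1, authorship ..
After op 6 (insert('t')): buffer="trttm" (len 5), cursors c1@1 c2@4 c3@4, authorship 1.23.
After op 7 (delete): buffer="rm" (len 2), cursors c1@0 c2@1 c3@1, authorship ..
After op 8 (move_left): buffer="rm" (len 2), cursors c1@0 c2@0 c3@0, authorship ..
After op 9 (insert('h')): buffer="hhhrm" (len 5), cursors c1@3 c2@3 c3@3, authorship 123..
Authorship (.=original, N=cursor N): 1 2 3 . .
Index 0: author = 1

Answer: cursor 1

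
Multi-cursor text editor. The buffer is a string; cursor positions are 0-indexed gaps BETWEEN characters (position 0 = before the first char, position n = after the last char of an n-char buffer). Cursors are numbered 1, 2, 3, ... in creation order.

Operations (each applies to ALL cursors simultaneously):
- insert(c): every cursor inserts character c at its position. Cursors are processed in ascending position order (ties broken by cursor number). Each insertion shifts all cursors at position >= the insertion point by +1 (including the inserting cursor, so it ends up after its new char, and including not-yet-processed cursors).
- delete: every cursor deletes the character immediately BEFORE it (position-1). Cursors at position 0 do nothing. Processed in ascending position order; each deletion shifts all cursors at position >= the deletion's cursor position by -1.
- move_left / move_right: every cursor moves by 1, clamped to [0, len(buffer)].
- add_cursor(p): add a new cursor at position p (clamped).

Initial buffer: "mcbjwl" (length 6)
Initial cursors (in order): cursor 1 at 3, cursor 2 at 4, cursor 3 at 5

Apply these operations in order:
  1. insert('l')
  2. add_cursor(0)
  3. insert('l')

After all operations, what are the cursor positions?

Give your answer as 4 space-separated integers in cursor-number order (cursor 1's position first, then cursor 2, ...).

Answer: 6 9 12 1

Derivation:
After op 1 (insert('l')): buffer="mcbljlwll" (len 9), cursors c1@4 c2@6 c3@8, authorship ...1.2.3.
After op 2 (add_cursor(0)): buffer="mcbljlwll" (len 9), cursors c4@0 c1@4 c2@6 c3@8, authorship ...1.2.3.
After op 3 (insert('l')): buffer="lmcblljllwlll" (len 13), cursors c4@1 c1@6 c2@9 c3@12, authorship 4...11.22.33.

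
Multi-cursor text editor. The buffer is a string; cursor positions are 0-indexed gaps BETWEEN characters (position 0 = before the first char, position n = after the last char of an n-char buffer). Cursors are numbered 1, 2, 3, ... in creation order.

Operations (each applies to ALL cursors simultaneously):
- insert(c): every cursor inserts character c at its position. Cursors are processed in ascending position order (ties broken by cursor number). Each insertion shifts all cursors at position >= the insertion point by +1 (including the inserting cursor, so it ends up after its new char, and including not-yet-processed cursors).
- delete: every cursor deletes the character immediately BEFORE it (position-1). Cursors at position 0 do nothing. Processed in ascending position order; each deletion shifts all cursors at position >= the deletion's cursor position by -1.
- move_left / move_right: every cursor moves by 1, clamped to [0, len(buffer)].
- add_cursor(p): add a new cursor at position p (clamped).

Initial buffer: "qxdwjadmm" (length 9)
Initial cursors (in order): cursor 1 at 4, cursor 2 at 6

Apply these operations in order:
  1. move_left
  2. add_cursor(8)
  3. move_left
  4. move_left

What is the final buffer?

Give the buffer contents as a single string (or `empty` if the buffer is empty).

Answer: qxdwjadmm

Derivation:
After op 1 (move_left): buffer="qxdwjadmm" (len 9), cursors c1@3 c2@5, authorship .........
After op 2 (add_cursor(8)): buffer="qxdwjadmm" (len 9), cursors c1@3 c2@5 c3@8, authorship .........
After op 3 (move_left): buffer="qxdwjadmm" (len 9), cursors c1@2 c2@4 c3@7, authorship .........
After op 4 (move_left): buffer="qxdwjadmm" (len 9), cursors c1@1 c2@3 c3@6, authorship .........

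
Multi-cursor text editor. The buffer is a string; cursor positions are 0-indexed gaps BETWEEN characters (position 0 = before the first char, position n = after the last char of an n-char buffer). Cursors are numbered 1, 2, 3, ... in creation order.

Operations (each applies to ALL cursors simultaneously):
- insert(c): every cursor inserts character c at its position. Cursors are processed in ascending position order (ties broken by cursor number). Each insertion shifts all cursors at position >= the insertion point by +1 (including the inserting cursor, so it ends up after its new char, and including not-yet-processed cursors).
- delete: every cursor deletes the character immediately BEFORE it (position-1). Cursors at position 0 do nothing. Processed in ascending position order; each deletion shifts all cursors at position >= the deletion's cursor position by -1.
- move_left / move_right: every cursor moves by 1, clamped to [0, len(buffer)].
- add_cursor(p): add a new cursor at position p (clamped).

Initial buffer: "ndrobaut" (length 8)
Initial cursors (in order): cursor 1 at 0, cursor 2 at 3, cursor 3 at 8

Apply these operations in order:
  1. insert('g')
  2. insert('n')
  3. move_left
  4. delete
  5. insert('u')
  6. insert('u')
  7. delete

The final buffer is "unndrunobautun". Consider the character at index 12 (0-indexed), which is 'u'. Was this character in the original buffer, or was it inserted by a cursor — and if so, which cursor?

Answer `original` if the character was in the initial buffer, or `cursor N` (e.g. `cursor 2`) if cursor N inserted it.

After op 1 (insert('g')): buffer="gndrgobautg" (len 11), cursors c1@1 c2@5 c3@11, authorship 1...2.....3
After op 2 (insert('n')): buffer="gnndrgnobautgn" (len 14), cursors c1@2 c2@7 c3@14, authorship 11...22.....33
After op 3 (move_left): buffer="gnndrgnobautgn" (len 14), cursors c1@1 c2@6 c3@13, authorship 11...22.....33
After op 4 (delete): buffer="nndrnobautn" (len 11), cursors c1@0 c2@4 c3@10, authorship 1...2.....3
After op 5 (insert('u')): buffer="unndrunobautun" (len 14), cursors c1@1 c2@6 c3@13, authorship 11...22.....33
After op 6 (insert('u')): buffer="uunndruunobautuun" (len 17), cursors c1@2 c2@8 c3@16, authorship 111...222.....333
After op 7 (delete): buffer="unndrunobautun" (len 14), cursors c1@1 c2@6 c3@13, authorship 11...22.....33
Authorship (.=original, N=cursor N): 1 1 . . . 2 2 . . . . . 3 3
Index 12: author = 3

Answer: cursor 3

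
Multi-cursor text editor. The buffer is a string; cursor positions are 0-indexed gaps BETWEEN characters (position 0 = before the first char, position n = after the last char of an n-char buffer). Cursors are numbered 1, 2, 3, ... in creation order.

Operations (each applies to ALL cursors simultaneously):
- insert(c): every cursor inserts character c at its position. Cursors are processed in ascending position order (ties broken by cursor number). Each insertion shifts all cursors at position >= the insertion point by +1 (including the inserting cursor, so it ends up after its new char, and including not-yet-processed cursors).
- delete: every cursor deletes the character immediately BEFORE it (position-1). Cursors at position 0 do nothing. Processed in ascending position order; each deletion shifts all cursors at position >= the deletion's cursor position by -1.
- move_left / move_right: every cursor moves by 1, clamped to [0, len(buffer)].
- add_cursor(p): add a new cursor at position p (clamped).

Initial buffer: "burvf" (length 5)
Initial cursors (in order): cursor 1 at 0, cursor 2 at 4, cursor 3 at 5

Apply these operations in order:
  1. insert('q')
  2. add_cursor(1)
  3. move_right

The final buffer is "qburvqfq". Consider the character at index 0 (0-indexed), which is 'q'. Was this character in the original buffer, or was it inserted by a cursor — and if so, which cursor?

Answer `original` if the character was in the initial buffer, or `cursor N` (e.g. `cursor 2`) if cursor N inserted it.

After op 1 (insert('q')): buffer="qburvqfq" (len 8), cursors c1@1 c2@6 c3@8, authorship 1....2.3
After op 2 (add_cursor(1)): buffer="qburvqfq" (len 8), cursors c1@1 c4@1 c2@6 c3@8, authorship 1....2.3
After op 3 (move_right): buffer="qburvqfq" (len 8), cursors c1@2 c4@2 c2@7 c3@8, authorship 1....2.3
Authorship (.=original, N=cursor N): 1 . . . . 2 . 3
Index 0: author = 1

Answer: cursor 1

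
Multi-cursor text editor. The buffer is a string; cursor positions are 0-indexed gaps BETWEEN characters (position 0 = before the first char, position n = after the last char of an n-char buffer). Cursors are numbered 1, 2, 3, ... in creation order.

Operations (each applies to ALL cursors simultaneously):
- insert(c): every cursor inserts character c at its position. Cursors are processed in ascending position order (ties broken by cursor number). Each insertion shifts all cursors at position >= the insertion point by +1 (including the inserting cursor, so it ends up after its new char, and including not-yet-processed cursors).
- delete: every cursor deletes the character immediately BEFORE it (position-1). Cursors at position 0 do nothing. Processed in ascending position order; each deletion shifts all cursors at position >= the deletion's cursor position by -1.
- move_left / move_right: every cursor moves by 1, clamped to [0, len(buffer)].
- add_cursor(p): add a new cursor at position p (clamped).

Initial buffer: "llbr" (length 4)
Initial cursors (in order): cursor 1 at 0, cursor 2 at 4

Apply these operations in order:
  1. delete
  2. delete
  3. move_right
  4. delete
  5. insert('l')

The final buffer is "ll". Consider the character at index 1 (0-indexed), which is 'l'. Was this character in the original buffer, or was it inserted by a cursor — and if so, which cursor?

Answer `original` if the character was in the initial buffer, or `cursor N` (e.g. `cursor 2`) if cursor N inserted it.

After op 1 (delete): buffer="llb" (len 3), cursors c1@0 c2@3, authorship ...
After op 2 (delete): buffer="ll" (len 2), cursors c1@0 c2@2, authorship ..
After op 3 (move_right): buffer="ll" (len 2), cursors c1@1 c2@2, authorship ..
After op 4 (delete): buffer="" (len 0), cursors c1@0 c2@0, authorship 
After op 5 (insert('l')): buffer="ll" (len 2), cursors c1@2 c2@2, authorship 12
Authorship (.=original, N=cursor N): 1 2
Index 1: author = 2

Answer: cursor 2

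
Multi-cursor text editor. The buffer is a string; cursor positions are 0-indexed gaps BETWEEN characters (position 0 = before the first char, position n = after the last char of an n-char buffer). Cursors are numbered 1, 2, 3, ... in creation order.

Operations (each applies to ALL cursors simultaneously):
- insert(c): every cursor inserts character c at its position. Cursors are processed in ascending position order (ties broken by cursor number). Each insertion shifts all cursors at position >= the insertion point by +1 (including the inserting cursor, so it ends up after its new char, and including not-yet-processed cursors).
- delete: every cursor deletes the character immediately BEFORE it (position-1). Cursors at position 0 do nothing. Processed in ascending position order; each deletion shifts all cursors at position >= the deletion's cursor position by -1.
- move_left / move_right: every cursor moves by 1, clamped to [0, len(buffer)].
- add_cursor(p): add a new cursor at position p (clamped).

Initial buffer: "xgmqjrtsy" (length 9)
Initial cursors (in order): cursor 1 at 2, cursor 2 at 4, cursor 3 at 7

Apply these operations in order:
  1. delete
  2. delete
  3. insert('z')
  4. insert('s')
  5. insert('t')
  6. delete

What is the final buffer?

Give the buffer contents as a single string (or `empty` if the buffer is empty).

Answer: zzssjzssy

Derivation:
After op 1 (delete): buffer="xmjrsy" (len 6), cursors c1@1 c2@2 c3@4, authorship ......
After op 2 (delete): buffer="jsy" (len 3), cursors c1@0 c2@0 c3@1, authorship ...
After op 3 (insert('z')): buffer="zzjzsy" (len 6), cursors c1@2 c2@2 c3@4, authorship 12.3..
After op 4 (insert('s')): buffer="zzssjzssy" (len 9), cursors c1@4 c2@4 c3@7, authorship 1212.33..
After op 5 (insert('t')): buffer="zzssttjzstsy" (len 12), cursors c1@6 c2@6 c3@10, authorship 121212.333..
After op 6 (delete): buffer="zzssjzssy" (len 9), cursors c1@4 c2@4 c3@7, authorship 1212.33..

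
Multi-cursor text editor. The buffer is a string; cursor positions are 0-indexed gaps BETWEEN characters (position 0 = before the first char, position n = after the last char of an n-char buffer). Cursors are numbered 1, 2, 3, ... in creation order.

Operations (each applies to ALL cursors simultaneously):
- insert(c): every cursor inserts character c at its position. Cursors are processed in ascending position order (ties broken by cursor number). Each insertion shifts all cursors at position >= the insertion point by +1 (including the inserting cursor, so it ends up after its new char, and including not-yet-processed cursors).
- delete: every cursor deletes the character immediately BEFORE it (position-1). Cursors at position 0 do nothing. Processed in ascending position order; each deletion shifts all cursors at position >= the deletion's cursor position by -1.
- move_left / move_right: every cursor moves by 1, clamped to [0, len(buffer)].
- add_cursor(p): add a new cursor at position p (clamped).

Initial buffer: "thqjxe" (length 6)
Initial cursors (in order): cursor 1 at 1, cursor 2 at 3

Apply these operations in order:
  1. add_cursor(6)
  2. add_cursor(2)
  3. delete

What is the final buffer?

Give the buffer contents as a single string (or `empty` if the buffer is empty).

After op 1 (add_cursor(6)): buffer="thqjxe" (len 6), cursors c1@1 c2@3 c3@6, authorship ......
After op 2 (add_cursor(2)): buffer="thqjxe" (len 6), cursors c1@1 c4@2 c2@3 c3@6, authorship ......
After op 3 (delete): buffer="jx" (len 2), cursors c1@0 c2@0 c4@0 c3@2, authorship ..

Answer: jx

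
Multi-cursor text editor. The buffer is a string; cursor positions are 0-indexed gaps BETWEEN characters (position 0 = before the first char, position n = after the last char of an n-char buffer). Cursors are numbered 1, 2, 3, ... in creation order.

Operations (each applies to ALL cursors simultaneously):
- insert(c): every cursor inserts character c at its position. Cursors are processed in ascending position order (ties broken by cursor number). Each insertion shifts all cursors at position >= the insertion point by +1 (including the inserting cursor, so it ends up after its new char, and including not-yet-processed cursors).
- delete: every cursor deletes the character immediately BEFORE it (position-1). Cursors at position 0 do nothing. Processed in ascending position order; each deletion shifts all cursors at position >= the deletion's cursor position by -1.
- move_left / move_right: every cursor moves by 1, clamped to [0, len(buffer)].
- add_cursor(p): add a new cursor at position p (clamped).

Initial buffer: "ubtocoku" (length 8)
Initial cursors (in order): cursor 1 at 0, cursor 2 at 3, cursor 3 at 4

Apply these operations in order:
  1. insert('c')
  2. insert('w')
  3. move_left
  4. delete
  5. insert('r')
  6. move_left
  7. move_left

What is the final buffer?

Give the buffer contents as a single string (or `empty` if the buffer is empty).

Answer: rwubtrworwcoku

Derivation:
After op 1 (insert('c')): buffer="cubtcoccoku" (len 11), cursors c1@1 c2@5 c3@7, authorship 1...2.3....
After op 2 (insert('w')): buffer="cwubtcwocwcoku" (len 14), cursors c1@2 c2@7 c3@10, authorship 11...22.33....
After op 3 (move_left): buffer="cwubtcwocwcoku" (len 14), cursors c1@1 c2@6 c3@9, authorship 11...22.33....
After op 4 (delete): buffer="wubtwowcoku" (len 11), cursors c1@0 c2@4 c3@6, authorship 1...2.3....
After op 5 (insert('r')): buffer="rwubtrworwcoku" (len 14), cursors c1@1 c2@6 c3@9, authorship 11...22.33....
After op 6 (move_left): buffer="rwubtrworwcoku" (len 14), cursors c1@0 c2@5 c3@8, authorship 11...22.33....
After op 7 (move_left): buffer="rwubtrworwcoku" (len 14), cursors c1@0 c2@4 c3@7, authorship 11...22.33....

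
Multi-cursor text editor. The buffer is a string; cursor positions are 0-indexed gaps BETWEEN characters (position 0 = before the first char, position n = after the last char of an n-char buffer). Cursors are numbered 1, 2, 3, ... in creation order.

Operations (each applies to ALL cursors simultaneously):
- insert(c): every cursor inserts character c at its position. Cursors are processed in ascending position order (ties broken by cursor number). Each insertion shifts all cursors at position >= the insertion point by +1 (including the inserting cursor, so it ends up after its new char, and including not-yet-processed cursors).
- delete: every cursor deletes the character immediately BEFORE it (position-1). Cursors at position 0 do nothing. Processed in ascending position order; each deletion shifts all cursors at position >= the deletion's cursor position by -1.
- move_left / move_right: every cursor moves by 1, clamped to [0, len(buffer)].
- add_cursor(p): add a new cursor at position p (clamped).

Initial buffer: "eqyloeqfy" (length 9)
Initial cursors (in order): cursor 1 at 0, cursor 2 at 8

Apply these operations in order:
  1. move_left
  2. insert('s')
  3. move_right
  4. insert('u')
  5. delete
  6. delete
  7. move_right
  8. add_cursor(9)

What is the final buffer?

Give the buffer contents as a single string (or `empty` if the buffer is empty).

After op 1 (move_left): buffer="eqyloeqfy" (len 9), cursors c1@0 c2@7, authorship .........
After op 2 (insert('s')): buffer="seqyloeqsfy" (len 11), cursors c1@1 c2@9, authorship 1.......2..
After op 3 (move_right): buffer="seqyloeqsfy" (len 11), cursors c1@2 c2@10, authorship 1.......2..
After op 4 (insert('u')): buffer="seuqyloeqsfuy" (len 13), cursors c1@3 c2@12, authorship 1.1......2.2.
After op 5 (delete): buffer="seqyloeqsfy" (len 11), cursors c1@2 c2@10, authorship 1.......2..
After op 6 (delete): buffer="sqyloeqsy" (len 9), cursors c1@1 c2@8, authorship 1......2.
After op 7 (move_right): buffer="sqyloeqsy" (len 9), cursors c1@2 c2@9, authorship 1......2.
After op 8 (add_cursor(9)): buffer="sqyloeqsy" (len 9), cursors c1@2 c2@9 c3@9, authorship 1......2.

Answer: sqyloeqsy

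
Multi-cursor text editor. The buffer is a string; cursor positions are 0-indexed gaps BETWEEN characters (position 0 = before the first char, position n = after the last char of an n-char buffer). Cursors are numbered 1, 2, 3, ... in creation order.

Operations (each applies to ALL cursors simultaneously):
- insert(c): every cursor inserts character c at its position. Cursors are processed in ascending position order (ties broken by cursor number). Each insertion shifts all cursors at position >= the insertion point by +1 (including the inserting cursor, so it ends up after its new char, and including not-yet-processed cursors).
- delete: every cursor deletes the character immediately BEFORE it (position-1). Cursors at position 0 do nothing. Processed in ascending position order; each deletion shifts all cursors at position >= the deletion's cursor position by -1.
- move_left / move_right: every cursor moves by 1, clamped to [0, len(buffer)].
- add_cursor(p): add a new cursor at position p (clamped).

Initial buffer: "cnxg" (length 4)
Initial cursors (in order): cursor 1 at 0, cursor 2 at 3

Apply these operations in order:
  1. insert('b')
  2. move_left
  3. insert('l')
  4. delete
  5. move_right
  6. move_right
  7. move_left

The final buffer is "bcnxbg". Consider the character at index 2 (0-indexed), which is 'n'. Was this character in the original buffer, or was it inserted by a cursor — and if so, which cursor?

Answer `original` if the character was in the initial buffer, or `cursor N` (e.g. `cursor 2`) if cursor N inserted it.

Answer: original

Derivation:
After op 1 (insert('b')): buffer="bcnxbg" (len 6), cursors c1@1 c2@5, authorship 1...2.
After op 2 (move_left): buffer="bcnxbg" (len 6), cursors c1@0 c2@4, authorship 1...2.
After op 3 (insert('l')): buffer="lbcnxlbg" (len 8), cursors c1@1 c2@6, authorship 11...22.
After op 4 (delete): buffer="bcnxbg" (len 6), cursors c1@0 c2@4, authorship 1...2.
After op 5 (move_right): buffer="bcnxbg" (len 6), cursors c1@1 c2@5, authorship 1...2.
After op 6 (move_right): buffer="bcnxbg" (len 6), cursors c1@2 c2@6, authorship 1...2.
After op 7 (move_left): buffer="bcnxbg" (len 6), cursors c1@1 c2@5, authorship 1...2.
Authorship (.=original, N=cursor N): 1 . . . 2 .
Index 2: author = original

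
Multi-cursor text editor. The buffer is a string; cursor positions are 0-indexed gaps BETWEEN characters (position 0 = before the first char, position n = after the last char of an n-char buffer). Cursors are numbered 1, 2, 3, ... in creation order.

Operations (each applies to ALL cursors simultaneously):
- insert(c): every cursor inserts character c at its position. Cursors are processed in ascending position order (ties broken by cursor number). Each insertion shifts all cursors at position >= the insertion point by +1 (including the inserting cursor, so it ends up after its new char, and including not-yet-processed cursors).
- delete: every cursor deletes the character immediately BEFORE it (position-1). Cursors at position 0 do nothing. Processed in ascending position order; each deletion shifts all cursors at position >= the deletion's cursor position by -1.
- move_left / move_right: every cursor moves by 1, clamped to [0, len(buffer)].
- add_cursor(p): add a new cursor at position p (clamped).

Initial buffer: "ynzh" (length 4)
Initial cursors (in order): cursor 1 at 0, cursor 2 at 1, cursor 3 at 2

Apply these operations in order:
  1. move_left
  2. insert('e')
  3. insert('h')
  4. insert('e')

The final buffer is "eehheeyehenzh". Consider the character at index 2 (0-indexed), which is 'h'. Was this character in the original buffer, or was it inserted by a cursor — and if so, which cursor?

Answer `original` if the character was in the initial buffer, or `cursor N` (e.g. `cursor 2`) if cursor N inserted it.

Answer: cursor 1

Derivation:
After op 1 (move_left): buffer="ynzh" (len 4), cursors c1@0 c2@0 c3@1, authorship ....
After op 2 (insert('e')): buffer="eeyenzh" (len 7), cursors c1@2 c2@2 c3@4, authorship 12.3...
After op 3 (insert('h')): buffer="eehhyehnzh" (len 10), cursors c1@4 c2@4 c3@7, authorship 1212.33...
After op 4 (insert('e')): buffer="eehheeyehenzh" (len 13), cursors c1@6 c2@6 c3@10, authorship 121212.333...
Authorship (.=original, N=cursor N): 1 2 1 2 1 2 . 3 3 3 . . .
Index 2: author = 1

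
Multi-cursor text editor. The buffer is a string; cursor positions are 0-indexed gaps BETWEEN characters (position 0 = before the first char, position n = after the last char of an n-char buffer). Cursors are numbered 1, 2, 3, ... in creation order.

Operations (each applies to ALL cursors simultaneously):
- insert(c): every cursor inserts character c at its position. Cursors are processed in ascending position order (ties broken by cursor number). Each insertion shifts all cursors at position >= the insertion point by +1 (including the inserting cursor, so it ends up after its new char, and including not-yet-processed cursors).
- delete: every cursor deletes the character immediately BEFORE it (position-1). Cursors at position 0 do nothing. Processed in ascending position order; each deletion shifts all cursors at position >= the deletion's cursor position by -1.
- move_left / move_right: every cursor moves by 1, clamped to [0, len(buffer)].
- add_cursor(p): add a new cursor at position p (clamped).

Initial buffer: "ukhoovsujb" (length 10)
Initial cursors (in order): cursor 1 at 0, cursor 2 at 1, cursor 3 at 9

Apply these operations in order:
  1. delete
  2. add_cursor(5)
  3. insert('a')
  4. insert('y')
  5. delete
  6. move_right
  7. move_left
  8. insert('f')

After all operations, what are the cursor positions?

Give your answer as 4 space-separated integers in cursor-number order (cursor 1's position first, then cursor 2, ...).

Answer: 4 4 15 11

Derivation:
After op 1 (delete): buffer="khoovsub" (len 8), cursors c1@0 c2@0 c3@7, authorship ........
After op 2 (add_cursor(5)): buffer="khoovsub" (len 8), cursors c1@0 c2@0 c4@5 c3@7, authorship ........
After op 3 (insert('a')): buffer="aakhoovasuab" (len 12), cursors c1@2 c2@2 c4@8 c3@11, authorship 12.....4..3.
After op 4 (insert('y')): buffer="aayykhoovaysuayb" (len 16), cursors c1@4 c2@4 c4@11 c3@15, authorship 1212.....44..33.
After op 5 (delete): buffer="aakhoovasuab" (len 12), cursors c1@2 c2@2 c4@8 c3@11, authorship 12.....4..3.
After op 6 (move_right): buffer="aakhoovasuab" (len 12), cursors c1@3 c2@3 c4@9 c3@12, authorship 12.....4..3.
After op 7 (move_left): buffer="aakhoovasuab" (len 12), cursors c1@2 c2@2 c4@8 c3@11, authorship 12.....4..3.
After op 8 (insert('f')): buffer="aaffkhoovafsuafb" (len 16), cursors c1@4 c2@4 c4@11 c3@15, authorship 1212.....44..33.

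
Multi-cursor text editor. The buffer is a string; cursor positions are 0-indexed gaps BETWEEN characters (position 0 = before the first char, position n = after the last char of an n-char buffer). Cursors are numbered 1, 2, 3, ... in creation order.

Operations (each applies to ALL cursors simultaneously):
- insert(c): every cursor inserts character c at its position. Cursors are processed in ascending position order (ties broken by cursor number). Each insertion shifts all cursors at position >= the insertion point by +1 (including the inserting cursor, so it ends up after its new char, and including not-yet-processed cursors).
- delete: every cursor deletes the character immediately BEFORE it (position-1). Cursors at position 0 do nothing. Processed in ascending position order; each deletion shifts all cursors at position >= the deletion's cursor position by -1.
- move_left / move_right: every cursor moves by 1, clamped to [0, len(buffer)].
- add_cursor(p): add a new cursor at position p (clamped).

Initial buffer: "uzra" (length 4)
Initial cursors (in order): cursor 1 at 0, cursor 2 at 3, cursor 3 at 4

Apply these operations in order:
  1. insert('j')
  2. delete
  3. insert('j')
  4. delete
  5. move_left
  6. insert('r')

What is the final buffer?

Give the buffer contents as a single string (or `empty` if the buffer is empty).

After op 1 (insert('j')): buffer="juzrjaj" (len 7), cursors c1@1 c2@5 c3@7, authorship 1...2.3
After op 2 (delete): buffer="uzra" (len 4), cursors c1@0 c2@3 c3@4, authorship ....
After op 3 (insert('j')): buffer="juzrjaj" (len 7), cursors c1@1 c2@5 c3@7, authorship 1...2.3
After op 4 (delete): buffer="uzra" (len 4), cursors c1@0 c2@3 c3@4, authorship ....
After op 5 (move_left): buffer="uzra" (len 4), cursors c1@0 c2@2 c3@3, authorship ....
After op 6 (insert('r')): buffer="ruzrrra" (len 7), cursors c1@1 c2@4 c3@6, authorship 1..2.3.

Answer: ruzrrra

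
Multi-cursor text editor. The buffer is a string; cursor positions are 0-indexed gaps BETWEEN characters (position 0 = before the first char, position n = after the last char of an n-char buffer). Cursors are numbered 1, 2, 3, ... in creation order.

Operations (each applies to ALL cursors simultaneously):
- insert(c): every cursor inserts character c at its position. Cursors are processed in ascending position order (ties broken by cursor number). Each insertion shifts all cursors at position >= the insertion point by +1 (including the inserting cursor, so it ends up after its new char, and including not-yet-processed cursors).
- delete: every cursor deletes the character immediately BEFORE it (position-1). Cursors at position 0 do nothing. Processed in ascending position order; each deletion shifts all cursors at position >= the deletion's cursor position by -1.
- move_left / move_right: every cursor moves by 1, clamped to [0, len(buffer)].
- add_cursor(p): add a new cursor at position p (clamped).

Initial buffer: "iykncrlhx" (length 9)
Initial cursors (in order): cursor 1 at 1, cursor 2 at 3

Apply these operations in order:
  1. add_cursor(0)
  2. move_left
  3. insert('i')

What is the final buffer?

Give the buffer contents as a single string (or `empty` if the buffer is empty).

Answer: iiiyikncrlhx

Derivation:
After op 1 (add_cursor(0)): buffer="iykncrlhx" (len 9), cursors c3@0 c1@1 c2@3, authorship .........
After op 2 (move_left): buffer="iykncrlhx" (len 9), cursors c1@0 c3@0 c2@2, authorship .........
After op 3 (insert('i')): buffer="iiiyikncrlhx" (len 12), cursors c1@2 c3@2 c2@5, authorship 13..2.......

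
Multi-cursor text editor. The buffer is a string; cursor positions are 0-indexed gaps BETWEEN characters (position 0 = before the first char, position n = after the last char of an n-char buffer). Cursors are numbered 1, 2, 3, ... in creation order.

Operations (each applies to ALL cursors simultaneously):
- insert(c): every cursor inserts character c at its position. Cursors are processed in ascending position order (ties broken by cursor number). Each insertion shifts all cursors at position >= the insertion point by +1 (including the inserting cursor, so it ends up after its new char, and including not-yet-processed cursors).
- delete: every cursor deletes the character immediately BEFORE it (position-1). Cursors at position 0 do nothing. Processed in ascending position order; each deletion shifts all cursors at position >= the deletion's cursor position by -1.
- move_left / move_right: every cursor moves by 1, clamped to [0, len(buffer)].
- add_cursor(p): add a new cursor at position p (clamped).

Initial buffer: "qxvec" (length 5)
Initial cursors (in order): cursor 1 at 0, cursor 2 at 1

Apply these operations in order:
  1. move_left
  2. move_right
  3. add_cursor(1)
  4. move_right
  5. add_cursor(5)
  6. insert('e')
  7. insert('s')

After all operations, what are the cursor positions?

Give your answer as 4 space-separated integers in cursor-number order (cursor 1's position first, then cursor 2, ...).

After op 1 (move_left): buffer="qxvec" (len 5), cursors c1@0 c2@0, authorship .....
After op 2 (move_right): buffer="qxvec" (len 5), cursors c1@1 c2@1, authorship .....
After op 3 (add_cursor(1)): buffer="qxvec" (len 5), cursors c1@1 c2@1 c3@1, authorship .....
After op 4 (move_right): buffer="qxvec" (len 5), cursors c1@2 c2@2 c3@2, authorship .....
After op 5 (add_cursor(5)): buffer="qxvec" (len 5), cursors c1@2 c2@2 c3@2 c4@5, authorship .....
After op 6 (insert('e')): buffer="qxeeevece" (len 9), cursors c1@5 c2@5 c3@5 c4@9, authorship ..123...4
After op 7 (insert('s')): buffer="qxeeesssveces" (len 13), cursors c1@8 c2@8 c3@8 c4@13, authorship ..123123...44

Answer: 8 8 8 13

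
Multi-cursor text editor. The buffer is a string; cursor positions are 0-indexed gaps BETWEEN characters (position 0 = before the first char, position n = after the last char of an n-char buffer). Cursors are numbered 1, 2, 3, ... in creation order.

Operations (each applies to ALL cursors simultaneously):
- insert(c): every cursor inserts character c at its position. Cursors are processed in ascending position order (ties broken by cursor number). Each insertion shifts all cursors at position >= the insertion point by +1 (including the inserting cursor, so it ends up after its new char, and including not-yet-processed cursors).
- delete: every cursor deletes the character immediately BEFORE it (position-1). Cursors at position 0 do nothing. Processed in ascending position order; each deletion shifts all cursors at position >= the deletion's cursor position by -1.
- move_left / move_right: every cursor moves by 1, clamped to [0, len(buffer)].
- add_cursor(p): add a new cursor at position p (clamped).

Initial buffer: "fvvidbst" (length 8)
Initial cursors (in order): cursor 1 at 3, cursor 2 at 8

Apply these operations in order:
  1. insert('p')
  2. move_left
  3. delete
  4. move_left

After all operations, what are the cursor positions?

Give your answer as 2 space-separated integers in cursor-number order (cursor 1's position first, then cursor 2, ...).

After op 1 (insert('p')): buffer="fvvpidbstp" (len 10), cursors c1@4 c2@10, authorship ...1.....2
After op 2 (move_left): buffer="fvvpidbstp" (len 10), cursors c1@3 c2@9, authorship ...1.....2
After op 3 (delete): buffer="fvpidbsp" (len 8), cursors c1@2 c2@7, authorship ..1....2
After op 4 (move_left): buffer="fvpidbsp" (len 8), cursors c1@1 c2@6, authorship ..1....2

Answer: 1 6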